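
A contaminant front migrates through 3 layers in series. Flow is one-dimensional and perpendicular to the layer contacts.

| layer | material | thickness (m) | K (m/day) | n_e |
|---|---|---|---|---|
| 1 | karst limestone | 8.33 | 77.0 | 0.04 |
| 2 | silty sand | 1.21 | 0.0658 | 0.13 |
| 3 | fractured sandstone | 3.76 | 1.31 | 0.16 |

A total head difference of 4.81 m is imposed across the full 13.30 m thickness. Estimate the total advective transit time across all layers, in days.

With flow normal to the layers, continuity requires the same specific discharge q through every layer.
Σ(b_i/K_i) = 8.33/77.0 + 1.21/0.0658 + 3.76/1.31 = 21.37 d.
q = Δh / Σ(b_i/K_i) = 4.81 / 21.37 = 0.2251 m/day.
In each layer the seepage velocity is v_i = q/n_i, so the layer transit time is t_i = b_i·n_i / q:
  layer 1 (karst limestone): t_1 = 8.33 × 0.04 / 0.2251 = 1.480 d
  layer 2 (silty sand): t_2 = 1.21 × 0.13 / 0.2251 = 0.6988 d
  layer 3 (fractured sandstone): t_3 = 3.76 × 0.16 / 0.2251 = 2.672 d
Total t = Σ t_i = 4.851 days.

4.85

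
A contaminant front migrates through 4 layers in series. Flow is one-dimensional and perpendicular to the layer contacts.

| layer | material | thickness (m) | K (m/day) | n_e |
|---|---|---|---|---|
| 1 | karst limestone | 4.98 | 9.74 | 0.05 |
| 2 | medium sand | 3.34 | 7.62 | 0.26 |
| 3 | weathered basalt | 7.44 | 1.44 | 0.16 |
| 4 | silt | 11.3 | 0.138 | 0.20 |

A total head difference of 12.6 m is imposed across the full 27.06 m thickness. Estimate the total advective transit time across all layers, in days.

With flow normal to the layers, continuity requires the same specific discharge q through every layer.
Σ(b_i/K_i) = 4.98/9.74 + 3.34/7.62 + 7.44/1.44 + 11.3/0.138 = 88.00 d.
q = Δh / Σ(b_i/K_i) = 12.6 / 88.00 = 0.1432 m/day.
In each layer the seepage velocity is v_i = q/n_i, so the layer transit time is t_i = b_i·n_i / q:
  layer 1 (karst limestone): t_1 = 4.98 × 0.05 / 0.1432 = 1.739 d
  layer 2 (medium sand): t_2 = 3.34 × 0.26 / 0.1432 = 6.065 d
  layer 3 (weathered basalt): t_3 = 7.44 × 0.16 / 0.1432 = 8.314 d
  layer 4 (silt): t_4 = 11.3 × 0.20 / 0.1432 = 15.78 d
Total t = Σ t_i = 31.90 days.

31.9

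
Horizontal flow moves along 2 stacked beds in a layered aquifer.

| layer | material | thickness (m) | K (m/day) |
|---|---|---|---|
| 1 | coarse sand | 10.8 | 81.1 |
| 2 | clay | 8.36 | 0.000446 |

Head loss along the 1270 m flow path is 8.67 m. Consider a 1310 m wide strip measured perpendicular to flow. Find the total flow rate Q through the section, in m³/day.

7830

Flow is parallel to layering, so each bed carries its own Darcy discharge and the transmissivities add.
Σ(K_i·b_i) = 81.1×10.8 + 0.000446×8.36 = 875.9 m²/day.
Hydraulic gradient i = Δh / L = 8.67 / 1270 = 0.006827.
Q = Σ(K_i·b_i) · W · i = 875.9 × 1310 × 0.006827 = 7833 m³/day.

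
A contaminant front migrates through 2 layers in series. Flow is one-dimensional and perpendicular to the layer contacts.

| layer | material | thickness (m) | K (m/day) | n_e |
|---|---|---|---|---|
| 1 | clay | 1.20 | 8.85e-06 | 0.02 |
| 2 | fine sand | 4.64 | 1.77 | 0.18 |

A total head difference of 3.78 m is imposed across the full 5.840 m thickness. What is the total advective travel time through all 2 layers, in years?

84.4

With flow normal to the layers, continuity requires the same specific discharge q through every layer.
Σ(b_i/K_i) = 1.20/8.85e-06 + 4.64/1.77 = 1.356e+05 d.
q = Δh / Σ(b_i/K_i) = 3.78 / 1.356e+05 = 2.788e-05 m/day.
In each layer the seepage velocity is v_i = q/n_i, so the layer transit time is t_i = b_i·n_i / q:
  layer 1 (clay): t_1 = 1.20 × 0.02 / 2.788e-05 = 860.9 d
  layer 2 (fine sand): t_2 = 4.64 × 0.18 / 2.788e-05 = 29960 d
Total t = Σ t_i = 30821 days = 84.38 years.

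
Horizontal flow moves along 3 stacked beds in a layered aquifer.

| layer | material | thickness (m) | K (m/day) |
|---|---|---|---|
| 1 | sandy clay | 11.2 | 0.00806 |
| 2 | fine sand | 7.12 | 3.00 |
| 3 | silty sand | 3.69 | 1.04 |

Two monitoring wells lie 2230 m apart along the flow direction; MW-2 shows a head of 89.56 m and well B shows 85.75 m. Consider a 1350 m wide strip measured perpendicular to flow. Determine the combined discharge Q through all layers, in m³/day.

58.3

Flow is parallel to layering, so each bed carries its own Darcy discharge and the transmissivities add.
Σ(K_i·b_i) = 0.00806×11.2 + 3.00×7.12 + 1.04×3.69 = 25.29 m²/day.
Hydraulic gradient i = (89.56 − 85.75) / 2230 = 3.81 / 2230 = 0.001709.
Q = Σ(K_i·b_i) · W · i = 25.29 × 1350 × 0.001709 = 58.33 m³/day.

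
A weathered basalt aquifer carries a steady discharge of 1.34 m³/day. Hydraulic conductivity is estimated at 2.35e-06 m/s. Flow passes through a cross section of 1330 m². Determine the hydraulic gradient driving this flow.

Convert K: 2.35e-06 m/s × 86400 = 0.2030 m/day.
From Q = K·A·i, i = Q / (K·A) = 1.34 / (0.2030 × 1330) = 0.004962.

0.00496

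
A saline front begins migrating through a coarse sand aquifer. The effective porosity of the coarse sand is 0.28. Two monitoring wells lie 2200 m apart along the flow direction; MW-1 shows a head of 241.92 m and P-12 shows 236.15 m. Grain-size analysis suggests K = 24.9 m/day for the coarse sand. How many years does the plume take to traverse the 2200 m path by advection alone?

25.8

Hydraulic gradient i = (241.92 − 236.15) / 2200 = 5.77 / 2200 = 0.002623.
Darcy flux q = K · i = 24.90 × 0.002623 = 0.06531 m/day.
Seepage velocity v = q / n_e = 0.06531 / 0.28 = 0.2332 m/day.
Travel time t = L / v = 2200 / 0.2332 = 9433 days = 25.82 years.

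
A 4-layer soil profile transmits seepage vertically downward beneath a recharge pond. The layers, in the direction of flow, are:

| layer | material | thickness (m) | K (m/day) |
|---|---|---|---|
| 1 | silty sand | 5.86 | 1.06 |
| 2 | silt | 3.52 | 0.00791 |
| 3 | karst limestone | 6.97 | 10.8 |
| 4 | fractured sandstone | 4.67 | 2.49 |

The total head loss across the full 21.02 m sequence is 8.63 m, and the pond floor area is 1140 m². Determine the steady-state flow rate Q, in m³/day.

21.7

Flow is perpendicular to layering, so the layers act in series and the equivalent K is the thickness-weighted harmonic mean.
Total thickness L = 5.86 + 3.52 + 6.97 + 4.67 = 21.02 m.
Σ(b_i/K_i) = 5.86/1.06 + 3.52/0.00791 + 6.97/10.8 + 4.67/2.49 = 453.1 d.
K_eq = L / Σ(b_i/K_i) = 21.02 / 453.1 = 0.04640 m/day.
Q = K_eq · A · (Δh/L) = 0.04640 × 1140 × (8.63/21.02) = 21.72 m³/day.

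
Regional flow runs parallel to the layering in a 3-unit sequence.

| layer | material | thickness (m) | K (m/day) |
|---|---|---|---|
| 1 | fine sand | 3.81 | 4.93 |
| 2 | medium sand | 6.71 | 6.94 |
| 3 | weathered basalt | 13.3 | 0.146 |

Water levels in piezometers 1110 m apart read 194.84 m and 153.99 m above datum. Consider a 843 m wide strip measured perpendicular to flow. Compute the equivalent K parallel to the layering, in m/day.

2.83

Flow is parallel to layering, so each bed carries its own Darcy discharge and the transmissivities add.
Σ(K_i·b_i) = 4.93×3.81 + 6.94×6.71 + 0.146×13.3 = 67.29 m²/day.
Total thickness b = 23.82 m, so K_eq = Σ(K_i·b_i)/b = 2.825 m/day.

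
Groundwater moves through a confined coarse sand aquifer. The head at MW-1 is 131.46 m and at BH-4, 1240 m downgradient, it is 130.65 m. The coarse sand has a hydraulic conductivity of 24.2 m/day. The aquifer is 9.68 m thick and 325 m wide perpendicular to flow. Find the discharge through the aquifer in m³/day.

49.7

Cross-sectional area A = 325 × 9.68 = 3146 m².
Hydraulic gradient i = (131.46 − 130.65) / 1240 = 0.81 / 1240 = 0.0006532.
Darcy's law: Q = K · A · i = 24.20 × 3146 × 0.0006532 = 49.73 m³/day.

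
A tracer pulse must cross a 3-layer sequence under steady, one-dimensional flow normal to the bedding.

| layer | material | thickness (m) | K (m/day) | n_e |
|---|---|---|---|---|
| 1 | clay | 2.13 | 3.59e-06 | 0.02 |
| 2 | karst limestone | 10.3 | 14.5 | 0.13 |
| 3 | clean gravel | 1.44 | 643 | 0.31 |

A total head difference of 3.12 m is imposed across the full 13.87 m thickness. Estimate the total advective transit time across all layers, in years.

With flow normal to the layers, continuity requires the same specific discharge q through every layer.
Σ(b_i/K_i) = 2.13/3.59e-06 + 10.3/14.5 + 1.44/643 = 5.933e+05 d.
q = Δh / Σ(b_i/K_i) = 3.12 / 5.933e+05 = 5.259e-06 m/day.
In each layer the seepage velocity is v_i = q/n_i, so the layer transit time is t_i = b_i·n_i / q:
  layer 1 (clay): t_1 = 2.13 × 0.02 / 5.259e-06 = 8101 d
  layer 2 (karst limestone): t_2 = 10.3 × 0.13 / 5.259e-06 = 2.546e+05 d
  layer 3 (clean gravel): t_3 = 1.44 × 0.31 / 5.259e-06 = 84890 d
Total t = Σ t_i = 3.476e+05 days = 951.7 years.

952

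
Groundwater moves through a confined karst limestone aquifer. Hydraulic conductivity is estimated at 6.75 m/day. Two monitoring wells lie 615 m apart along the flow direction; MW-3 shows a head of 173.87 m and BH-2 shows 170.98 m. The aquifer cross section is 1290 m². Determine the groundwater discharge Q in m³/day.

40.9

Hydraulic gradient i = (173.87 − 170.98) / 615 = 2.89 / 615 = 0.004699.
Darcy's law: Q = K · A · i = 6.750 × 1290 × 0.004699 = 40.92 m³/day.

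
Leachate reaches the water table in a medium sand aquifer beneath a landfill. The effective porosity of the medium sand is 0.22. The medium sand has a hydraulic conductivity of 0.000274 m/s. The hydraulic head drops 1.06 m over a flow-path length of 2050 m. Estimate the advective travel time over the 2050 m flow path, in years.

Convert K: 0.000274 m/s × 86400 = 23.67 m/day.
Hydraulic gradient i = Δh / L = 1.06 / 2050 = 0.0005171.
Darcy flux q = K · i = 23.67 × 0.0005171 = 0.01224 m/day.
Seepage velocity v = q / n_e = 0.01224 / 0.22 = 0.05564 m/day.
Travel time t = L / v = 2050 / 0.05564 = 36843 days = 100.9 years.

101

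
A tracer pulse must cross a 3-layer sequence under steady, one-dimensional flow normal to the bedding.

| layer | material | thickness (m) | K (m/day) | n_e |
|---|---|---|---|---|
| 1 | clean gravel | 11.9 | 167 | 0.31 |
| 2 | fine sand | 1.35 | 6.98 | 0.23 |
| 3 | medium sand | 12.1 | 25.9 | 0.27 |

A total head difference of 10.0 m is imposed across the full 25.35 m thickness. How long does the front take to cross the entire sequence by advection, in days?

With flow normal to the layers, continuity requires the same specific discharge q through every layer.
Σ(b_i/K_i) = 11.9/167 + 1.35/6.98 + 12.1/25.9 = 0.7318 d.
q = Δh / Σ(b_i/K_i) = 10.0 / 0.7318 = 13.66 m/day.
In each layer the seepage velocity is v_i = q/n_i, so the layer transit time is t_i = b_i·n_i / q:
  layer 1 (clean gravel): t_1 = 11.9 × 0.31 / 13.66 = 0.2700 d
  layer 2 (fine sand): t_2 = 1.35 × 0.23 / 13.66 = 0.02272 d
  layer 3 (medium sand): t_3 = 12.1 × 0.27 / 13.66 = 0.2391 d
Total t = Σ t_i = 0.5318 days.

0.532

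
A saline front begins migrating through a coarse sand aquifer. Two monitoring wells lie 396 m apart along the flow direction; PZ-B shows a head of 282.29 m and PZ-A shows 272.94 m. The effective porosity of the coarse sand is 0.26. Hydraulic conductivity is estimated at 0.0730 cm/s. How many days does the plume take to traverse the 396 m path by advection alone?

69.1

Convert K: 0.0730 cm/s × 864 = 63.07 m/day.
Hydraulic gradient i = (282.29 − 272.94) / 396 = 9.35 / 396 = 0.02361.
Darcy flux q = K · i = 63.07 × 0.02361 = 1.489 m/day.
Seepage velocity v = q / n_e = 1.489 / 0.26 = 5.728 m/day.
Travel time t = L / v = 396 / 5.728 = 69.14 days.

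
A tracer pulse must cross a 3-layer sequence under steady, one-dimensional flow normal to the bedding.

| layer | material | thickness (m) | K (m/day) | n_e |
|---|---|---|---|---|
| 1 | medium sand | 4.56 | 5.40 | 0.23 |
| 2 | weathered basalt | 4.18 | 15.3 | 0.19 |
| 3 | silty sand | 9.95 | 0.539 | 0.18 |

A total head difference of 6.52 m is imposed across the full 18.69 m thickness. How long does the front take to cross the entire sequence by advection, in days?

10.9

With flow normal to the layers, continuity requires the same specific discharge q through every layer.
Σ(b_i/K_i) = 4.56/5.40 + 4.18/15.3 + 9.95/0.539 = 19.58 d.
q = Δh / Σ(b_i/K_i) = 6.52 / 19.58 = 0.3330 m/day.
In each layer the seepage velocity is v_i = q/n_i, so the layer transit time is t_i = b_i·n_i / q:
  layer 1 (medium sand): t_1 = 4.56 × 0.23 / 0.3330 = 3.149 d
  layer 2 (weathered basalt): t_2 = 4.18 × 0.19 / 0.3330 = 2.385 d
  layer 3 (silty sand): t_3 = 9.95 × 0.18 / 0.3330 = 5.378 d
Total t = Σ t_i = 10.91 days.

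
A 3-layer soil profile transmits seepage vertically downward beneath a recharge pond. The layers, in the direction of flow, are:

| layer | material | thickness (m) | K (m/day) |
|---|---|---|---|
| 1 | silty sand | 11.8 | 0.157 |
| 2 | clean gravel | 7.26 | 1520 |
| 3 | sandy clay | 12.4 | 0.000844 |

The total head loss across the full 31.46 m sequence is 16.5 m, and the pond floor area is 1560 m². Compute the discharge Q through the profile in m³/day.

1.74

Flow is perpendicular to layering, so the layers act in series and the equivalent K is the thickness-weighted harmonic mean.
Total thickness L = 11.8 + 7.26 + 12.4 = 31.46 m.
Σ(b_i/K_i) = 11.8/0.157 + 7.26/1520 + 12.4/0.000844 = 14767 d.
K_eq = L / Σ(b_i/K_i) = 31.46 / 14767 = 0.002130 m/day.
Q = K_eq · A · (Δh/L) = 0.002130 × 1560 × (16.5/31.46) = 1.743 m³/day.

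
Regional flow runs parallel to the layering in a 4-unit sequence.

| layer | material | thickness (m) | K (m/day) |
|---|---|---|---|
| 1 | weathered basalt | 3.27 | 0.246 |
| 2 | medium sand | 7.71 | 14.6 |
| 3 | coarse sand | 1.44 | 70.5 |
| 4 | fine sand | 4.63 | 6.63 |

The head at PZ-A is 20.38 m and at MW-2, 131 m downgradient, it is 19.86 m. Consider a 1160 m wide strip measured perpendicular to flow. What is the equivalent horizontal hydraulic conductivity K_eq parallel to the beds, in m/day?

Flow is parallel to layering, so each bed carries its own Darcy discharge and the transmissivities add.
Σ(K_i·b_i) = 0.246×3.27 + 14.6×7.71 + 70.5×1.44 + 6.63×4.63 = 245.6 m²/day.
Total thickness b = 17.05 m, so K_eq = Σ(K_i·b_i)/b = 14.40 m/day.

14.4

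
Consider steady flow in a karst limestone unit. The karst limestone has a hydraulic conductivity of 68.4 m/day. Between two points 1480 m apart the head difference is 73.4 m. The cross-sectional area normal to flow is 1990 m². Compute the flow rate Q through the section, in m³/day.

6750

Hydraulic gradient i = Δh / L = 73.4 / 1480 = 0.04959.
Darcy's law: Q = K · A · i = 68.40 × 1990 × 0.04959 = 6751 m³/day.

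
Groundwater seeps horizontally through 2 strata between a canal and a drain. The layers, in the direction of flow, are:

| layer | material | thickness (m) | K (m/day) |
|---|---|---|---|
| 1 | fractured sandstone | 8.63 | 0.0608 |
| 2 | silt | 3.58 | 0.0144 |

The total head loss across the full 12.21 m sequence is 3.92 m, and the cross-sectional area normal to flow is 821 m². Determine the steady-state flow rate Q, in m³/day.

8.24

Flow is perpendicular to layering, so the layers act in series and the equivalent K is the thickness-weighted harmonic mean.
Total thickness L = 8.63 + 3.58 = 12.21 m.
Σ(b_i/K_i) = 8.63/0.0608 + 3.58/0.0144 = 390.6 d.
K_eq = L / Σ(b_i/K_i) = 12.21 / 390.6 = 0.03126 m/day.
Q = K_eq · A · (Δh/L) = 0.03126 × 821 × (3.92/12.21) = 8.240 m³/day.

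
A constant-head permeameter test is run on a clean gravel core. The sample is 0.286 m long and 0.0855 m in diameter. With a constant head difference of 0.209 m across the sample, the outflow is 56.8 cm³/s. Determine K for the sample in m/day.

Cross-sectional area A = π·(d/2)² = π × (0.0855/2)² = 0.005741 m².
Convert discharge: 56.8 cm³/s = 5.680e-05 m³/s.
Darcy's law rearranged: K = Q·L / (A·Δh) = 5.680e-05 × 0.286 / (0.005741 × 0.209) = 0.01354 m/s = 1170 m/day.

1170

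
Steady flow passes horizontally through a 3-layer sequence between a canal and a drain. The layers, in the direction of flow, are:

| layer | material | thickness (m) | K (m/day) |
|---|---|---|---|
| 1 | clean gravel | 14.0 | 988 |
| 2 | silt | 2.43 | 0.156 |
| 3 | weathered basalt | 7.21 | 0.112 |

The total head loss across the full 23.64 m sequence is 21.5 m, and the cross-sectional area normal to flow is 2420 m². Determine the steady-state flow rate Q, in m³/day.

Flow is perpendicular to layering, so the layers act in series and the equivalent K is the thickness-weighted harmonic mean.
Total thickness L = 14.0 + 2.43 + 7.21 = 23.64 m.
Σ(b_i/K_i) = 14.0/988 + 2.43/0.156 + 7.21/0.112 = 79.97 d.
K_eq = L / Σ(b_i/K_i) = 23.64 / 79.97 = 0.2956 m/day.
Q = K_eq · A · (Δh/L) = 0.2956 × 2420 × (21.5/23.64) = 650.7 m³/day.

651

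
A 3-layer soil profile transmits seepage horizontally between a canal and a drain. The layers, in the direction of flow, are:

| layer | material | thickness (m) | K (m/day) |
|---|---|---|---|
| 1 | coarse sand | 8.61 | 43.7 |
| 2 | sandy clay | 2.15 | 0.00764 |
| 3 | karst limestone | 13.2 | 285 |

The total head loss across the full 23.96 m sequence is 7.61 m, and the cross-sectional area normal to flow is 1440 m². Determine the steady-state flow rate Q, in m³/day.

Flow is perpendicular to layering, so the layers act in series and the equivalent K is the thickness-weighted harmonic mean.
Total thickness L = 8.61 + 2.15 + 13.2 = 23.96 m.
Σ(b_i/K_i) = 8.61/43.7 + 2.15/0.00764 + 13.2/285 = 281.7 d.
K_eq = L / Σ(b_i/K_i) = 23.96 / 281.7 = 0.08507 m/day.
Q = K_eq · A · (Δh/L) = 0.08507 × 1440 × (7.61/23.96) = 38.91 m³/day.

38.9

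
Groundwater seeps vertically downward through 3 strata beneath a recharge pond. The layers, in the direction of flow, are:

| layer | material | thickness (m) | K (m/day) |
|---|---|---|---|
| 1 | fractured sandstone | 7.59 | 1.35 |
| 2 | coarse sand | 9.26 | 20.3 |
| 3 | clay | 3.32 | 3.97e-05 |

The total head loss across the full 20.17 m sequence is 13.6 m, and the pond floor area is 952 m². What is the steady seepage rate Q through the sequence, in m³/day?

Flow is perpendicular to layering, so the layers act in series and the equivalent K is the thickness-weighted harmonic mean.
Total thickness L = 7.59 + 9.26 + 3.32 = 20.17 m.
Σ(b_i/K_i) = 7.59/1.35 + 9.26/20.3 + 3.32/3.97e-05 = 83633 d.
K_eq = L / Σ(b_i/K_i) = 20.17 / 83633 = 0.0002412 m/day.
Q = K_eq · A · (Δh/L) = 0.0002412 × 952 × (13.6/20.17) = 0.1548 m³/day.

0.155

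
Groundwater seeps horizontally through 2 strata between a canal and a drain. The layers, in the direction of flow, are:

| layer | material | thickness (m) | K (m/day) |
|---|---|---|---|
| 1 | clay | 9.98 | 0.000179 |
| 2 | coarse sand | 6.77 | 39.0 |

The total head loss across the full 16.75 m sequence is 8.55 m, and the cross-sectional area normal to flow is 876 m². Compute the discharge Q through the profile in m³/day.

Flow is perpendicular to layering, so the layers act in series and the equivalent K is the thickness-weighted harmonic mean.
Total thickness L = 9.98 + 6.77 = 16.75 m.
Σ(b_i/K_i) = 9.98/0.000179 + 6.77/39.0 = 55754 d.
K_eq = L / Σ(b_i/K_i) = 16.75 / 55754 = 0.0003004 m/day.
Q = K_eq · A · (Δh/L) = 0.0003004 × 876 × (8.55/16.75) = 0.1343 m³/day.

0.134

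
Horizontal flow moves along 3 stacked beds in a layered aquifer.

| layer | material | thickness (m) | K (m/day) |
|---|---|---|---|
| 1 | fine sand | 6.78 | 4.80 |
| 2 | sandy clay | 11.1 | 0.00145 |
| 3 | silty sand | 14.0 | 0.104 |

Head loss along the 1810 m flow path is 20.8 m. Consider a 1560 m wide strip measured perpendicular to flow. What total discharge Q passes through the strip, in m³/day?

610

Flow is parallel to layering, so each bed carries its own Darcy discharge and the transmissivities add.
Σ(K_i·b_i) = 4.80×6.78 + 0.00145×11.1 + 0.104×14.0 = 34.02 m²/day.
Hydraulic gradient i = Δh / L = 20.8 / 1810 = 0.01149.
Q = Σ(K_i·b_i) · W · i = 34.02 × 1560 × 0.01149 = 609.8 m³/day.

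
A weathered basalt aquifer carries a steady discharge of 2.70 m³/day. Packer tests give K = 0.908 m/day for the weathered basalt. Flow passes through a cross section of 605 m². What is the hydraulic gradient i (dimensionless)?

From Q = K·A·i, i = Q / (K·A) = 2.70 / (0.9080 × 605.0) = 0.004915.

0.00491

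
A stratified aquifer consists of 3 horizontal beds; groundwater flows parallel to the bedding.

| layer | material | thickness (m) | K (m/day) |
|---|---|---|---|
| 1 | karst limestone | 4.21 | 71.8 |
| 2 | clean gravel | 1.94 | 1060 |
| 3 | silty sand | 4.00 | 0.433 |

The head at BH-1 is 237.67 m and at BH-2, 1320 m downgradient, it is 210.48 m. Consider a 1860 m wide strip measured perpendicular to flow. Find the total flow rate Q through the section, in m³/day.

90400

Flow is parallel to layering, so each bed carries its own Darcy discharge and the transmissivities add.
Σ(K_i·b_i) = 71.8×4.21 + 1060×1.94 + 0.433×4.00 = 2360 m²/day.
Hydraulic gradient i = (237.67 − 210.48) / 1320 = 27.19 / 1320 = 0.02060.
Q = Σ(K_i·b_i) · W · i = 2360 × 1860 × 0.02060 = 90435 m³/day.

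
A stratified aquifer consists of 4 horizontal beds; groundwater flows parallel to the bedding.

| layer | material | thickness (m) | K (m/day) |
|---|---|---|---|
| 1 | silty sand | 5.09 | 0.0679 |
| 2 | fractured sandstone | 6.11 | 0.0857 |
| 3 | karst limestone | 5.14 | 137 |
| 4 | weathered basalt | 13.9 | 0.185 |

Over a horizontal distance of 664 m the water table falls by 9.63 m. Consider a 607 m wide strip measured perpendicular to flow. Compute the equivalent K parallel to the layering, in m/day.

Flow is parallel to layering, so each bed carries its own Darcy discharge and the transmissivities add.
Σ(K_i·b_i) = 0.0679×5.09 + 0.0857×6.11 + 137×5.14 + 0.185×13.9 = 707.6 m²/day.
Total thickness b = 30.24 m, so K_eq = Σ(K_i·b_i)/b = 23.40 m/day.

23.4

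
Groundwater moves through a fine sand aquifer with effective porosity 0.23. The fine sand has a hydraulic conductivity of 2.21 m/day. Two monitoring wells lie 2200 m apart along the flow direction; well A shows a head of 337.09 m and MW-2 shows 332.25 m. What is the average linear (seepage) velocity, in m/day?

0.0211

Hydraulic gradient i = (337.09 − 332.25) / 2200 = 4.84 / 2200 = 0.002200.
Darcy flux q = K · i = 2.210 × 0.002200 = 0.004862 m/day.
Seepage velocity v = q / n_e = 0.004862 / 0.23 = 0.02114 m/day.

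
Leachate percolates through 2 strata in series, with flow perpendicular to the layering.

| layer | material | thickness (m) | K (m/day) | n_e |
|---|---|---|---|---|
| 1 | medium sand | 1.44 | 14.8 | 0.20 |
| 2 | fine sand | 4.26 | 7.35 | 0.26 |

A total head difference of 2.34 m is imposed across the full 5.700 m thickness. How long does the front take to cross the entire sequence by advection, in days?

0.404

With flow normal to the layers, continuity requires the same specific discharge q through every layer.
Σ(b_i/K_i) = 1.44/14.8 + 4.26/7.35 = 0.6769 d.
q = Δh / Σ(b_i/K_i) = 2.34 / 0.6769 = 3.457 m/day.
In each layer the seepage velocity is v_i = q/n_i, so the layer transit time is t_i = b_i·n_i / q:
  layer 1 (medium sand): t_1 = 1.44 × 0.20 / 3.457 = 0.08331 d
  layer 2 (fine sand): t_2 = 4.26 × 0.26 / 3.457 = 0.3204 d
Total t = Σ t_i = 0.4037 days.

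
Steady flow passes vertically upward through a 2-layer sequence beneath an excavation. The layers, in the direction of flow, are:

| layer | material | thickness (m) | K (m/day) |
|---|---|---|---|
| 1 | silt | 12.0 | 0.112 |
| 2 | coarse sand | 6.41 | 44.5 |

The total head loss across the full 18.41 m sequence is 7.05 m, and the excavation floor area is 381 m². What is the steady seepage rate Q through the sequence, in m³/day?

Flow is perpendicular to layering, so the layers act in series and the equivalent K is the thickness-weighted harmonic mean.
Total thickness L = 12.0 + 6.41 = 18.41 m.
Σ(b_i/K_i) = 12.0/0.112 + 6.41/44.5 = 107.3 d.
K_eq = L / Σ(b_i/K_i) = 18.41 / 107.3 = 0.1716 m/day.
Q = K_eq · A · (Δh/L) = 0.1716 × 381 × (7.05/18.41) = 25.04 m³/day.

25.0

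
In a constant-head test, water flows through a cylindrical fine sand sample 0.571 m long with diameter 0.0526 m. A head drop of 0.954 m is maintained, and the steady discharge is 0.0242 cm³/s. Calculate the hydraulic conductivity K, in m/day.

0.576

Cross-sectional area A = π·(d/2)² = π × (0.0526/2)² = 0.002173 m².
Convert discharge: 0.0242 cm³/s = 2.420e-08 m³/s.
Darcy's law rearranged: K = Q·L / (A·Δh) = 2.420e-08 × 0.571 / (0.002173 × 0.954) = 6.666e-06 m/s = 0.5759 m/day.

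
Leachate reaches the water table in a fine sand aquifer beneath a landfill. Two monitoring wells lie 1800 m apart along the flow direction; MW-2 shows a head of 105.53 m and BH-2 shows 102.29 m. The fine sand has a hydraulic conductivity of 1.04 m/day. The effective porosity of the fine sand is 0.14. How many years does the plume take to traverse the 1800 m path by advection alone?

369

Hydraulic gradient i = (105.53 − 102.29) / 1800 = 3.24 / 1800 = 0.001800.
Darcy flux q = K · i = 1.040 × 0.001800 = 0.001872 m/day.
Seepage velocity v = q / n_e = 0.001872 / 0.14 = 0.01337 m/day.
Travel time t = L / v = 1800 / 0.01337 = 1.346e+05 days = 368.6 years.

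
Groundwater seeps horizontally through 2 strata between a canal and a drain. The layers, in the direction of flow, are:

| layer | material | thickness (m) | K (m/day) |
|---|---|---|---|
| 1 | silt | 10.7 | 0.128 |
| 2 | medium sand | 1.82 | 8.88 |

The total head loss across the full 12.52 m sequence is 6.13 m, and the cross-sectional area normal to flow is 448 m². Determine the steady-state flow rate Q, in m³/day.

32.8

Flow is perpendicular to layering, so the layers act in series and the equivalent K is the thickness-weighted harmonic mean.
Total thickness L = 10.7 + 1.82 = 12.52 m.
Σ(b_i/K_i) = 10.7/0.128 + 1.82/8.88 = 83.80 d.
K_eq = L / Σ(b_i/K_i) = 12.52 / 83.80 = 0.1494 m/day.
Q = K_eq · A · (Δh/L) = 0.1494 × 448 × (6.13/12.52) = 32.77 m³/day.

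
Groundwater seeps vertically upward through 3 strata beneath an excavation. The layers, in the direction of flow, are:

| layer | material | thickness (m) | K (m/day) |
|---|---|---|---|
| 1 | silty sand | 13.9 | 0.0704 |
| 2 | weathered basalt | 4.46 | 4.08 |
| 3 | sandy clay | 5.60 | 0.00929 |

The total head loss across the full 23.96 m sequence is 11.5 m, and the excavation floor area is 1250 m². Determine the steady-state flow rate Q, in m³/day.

Flow is perpendicular to layering, so the layers act in series and the equivalent K is the thickness-weighted harmonic mean.
Total thickness L = 13.9 + 4.46 + 5.60 = 23.96 m.
Σ(b_i/K_i) = 13.9/0.0704 + 4.46/4.08 + 5.60/0.00929 = 801.3 d.
K_eq = L / Σ(b_i/K_i) = 23.96 / 801.3 = 0.02990 m/day.
Q = K_eq · A · (Δh/L) = 0.02990 × 1250 × (11.5/23.96) = 17.94 m³/day.

17.9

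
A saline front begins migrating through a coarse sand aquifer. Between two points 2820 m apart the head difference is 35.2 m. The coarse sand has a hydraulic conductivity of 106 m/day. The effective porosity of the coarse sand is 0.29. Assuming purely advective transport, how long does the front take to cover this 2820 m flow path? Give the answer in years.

1.69

Hydraulic gradient i = Δh / L = 35.2 / 2820 = 0.01248.
Darcy flux q = K · i = 106.0 × 0.01248 = 1.323 m/day.
Seepage velocity v = q / n_e = 1.323 / 0.29 = 4.562 m/day.
Travel time t = L / v = 2820 / 4.562 = 618.1 days = 1.692 years.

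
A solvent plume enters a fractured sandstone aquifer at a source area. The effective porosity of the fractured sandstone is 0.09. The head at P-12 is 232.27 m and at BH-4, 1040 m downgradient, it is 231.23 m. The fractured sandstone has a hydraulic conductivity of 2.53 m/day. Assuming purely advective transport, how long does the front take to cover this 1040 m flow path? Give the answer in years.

Hydraulic gradient i = (232.27 − 231.23) / 1040 = 1.04 / 1040 = 0.001000.
Darcy flux q = K · i = 2.530 × 0.001000 = 0.002530 m/day.
Seepage velocity v = q / n_e = 0.002530 / 0.09 = 0.02811 m/day.
Travel time t = L / v = 1040 / 0.02811 = 36996 days = 101.3 years.

101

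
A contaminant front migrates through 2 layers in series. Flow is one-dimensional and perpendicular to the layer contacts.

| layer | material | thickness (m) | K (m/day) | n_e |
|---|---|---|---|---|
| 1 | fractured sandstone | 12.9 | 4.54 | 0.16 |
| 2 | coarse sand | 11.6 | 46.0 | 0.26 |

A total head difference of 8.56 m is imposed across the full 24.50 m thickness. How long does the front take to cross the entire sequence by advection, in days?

With flow normal to the layers, continuity requires the same specific discharge q through every layer.
Σ(b_i/K_i) = 12.9/4.54 + 11.6/46.0 = 3.094 d.
q = Δh / Σ(b_i/K_i) = 8.56 / 3.094 = 2.767 m/day.
In each layer the seepage velocity is v_i = q/n_i, so the layer transit time is t_i = b_i·n_i / q:
  layer 1 (fractured sandstone): t_1 = 12.9 × 0.16 / 2.767 = 0.7459 d
  layer 2 (coarse sand): t_2 = 11.6 × 0.26 / 2.767 = 1.090 d
Total t = Σ t_i = 1.836 days.

1.84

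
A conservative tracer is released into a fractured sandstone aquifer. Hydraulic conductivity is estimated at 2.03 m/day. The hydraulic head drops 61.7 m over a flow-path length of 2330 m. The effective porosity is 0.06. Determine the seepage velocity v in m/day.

Hydraulic gradient i = Δh / L = 61.7 / 2330 = 0.02648.
Darcy flux q = K · i = 2.030 × 0.02648 = 0.05376 m/day.
Seepage velocity v = q / n_e = 0.05376 / 0.06 = 0.8959 m/day.

0.896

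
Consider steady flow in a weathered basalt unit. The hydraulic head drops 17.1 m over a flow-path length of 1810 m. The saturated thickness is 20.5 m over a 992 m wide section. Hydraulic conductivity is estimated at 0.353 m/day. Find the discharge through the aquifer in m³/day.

Cross-sectional area A = 992 × 20.5 = 20336 m².
Hydraulic gradient i = Δh / L = 17.1 / 1810 = 0.009448.
Darcy's law: Q = K · A · i = 0.3530 × 20336 × 0.009448 = 67.82 m³/day.

67.8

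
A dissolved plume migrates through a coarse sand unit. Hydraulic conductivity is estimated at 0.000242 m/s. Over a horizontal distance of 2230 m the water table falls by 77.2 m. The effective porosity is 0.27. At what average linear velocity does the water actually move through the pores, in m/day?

Convert K: 0.000242 m/s × 86400 = 20.91 m/day.
Hydraulic gradient i = Δh / L = 77.2 / 2230 = 0.03462.
Darcy flux q = K · i = 20.91 × 0.03462 = 0.7238 m/day.
Seepage velocity v = q / n_e = 0.7238 / 0.27 = 2.681 m/day.

2.68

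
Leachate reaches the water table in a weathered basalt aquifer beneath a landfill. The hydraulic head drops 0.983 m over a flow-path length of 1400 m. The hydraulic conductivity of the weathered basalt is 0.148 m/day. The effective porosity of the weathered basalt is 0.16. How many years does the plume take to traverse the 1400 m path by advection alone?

5900

Hydraulic gradient i = Δh / L = 0.983 / 1400 = 0.0007021.
Darcy flux q = K · i = 0.1480 × 0.0007021 = 0.0001039 m/day.
Seepage velocity v = q / n_e = 0.0001039 / 0.16 = 0.0006495 m/day.
Travel time t = L / v = 1400 / 0.0006495 = 2.156e+06 days = 5902 years.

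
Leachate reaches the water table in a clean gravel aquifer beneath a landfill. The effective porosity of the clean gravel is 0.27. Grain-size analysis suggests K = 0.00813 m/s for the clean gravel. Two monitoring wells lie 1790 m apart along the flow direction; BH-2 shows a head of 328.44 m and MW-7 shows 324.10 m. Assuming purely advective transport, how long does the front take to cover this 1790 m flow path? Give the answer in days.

Convert K: 0.00813 m/s × 86400 = 702.4 m/day.
Hydraulic gradient i = (328.44 − 324.10) / 1790 = 4.34 / 1790 = 0.002425.
Darcy flux q = K · i = 702.4 × 0.002425 = 1.703 m/day.
Seepage velocity v = q / n_e = 1.703 / 0.27 = 6.308 m/day.
Travel time t = L / v = 1790 / 6.308 = 283.8 days.

284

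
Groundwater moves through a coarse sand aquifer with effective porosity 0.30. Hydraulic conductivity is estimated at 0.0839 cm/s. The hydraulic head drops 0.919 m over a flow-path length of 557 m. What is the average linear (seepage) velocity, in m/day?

Convert K: 0.0839 cm/s × 864 = 72.49 m/day.
Hydraulic gradient i = Δh / L = 0.919 / 557 = 0.001650.
Darcy flux q = K · i = 72.49 × 0.001650 = 0.1196 m/day.
Seepage velocity v = q / n_e = 0.1196 / 0.30 = 0.3987 m/day.

0.399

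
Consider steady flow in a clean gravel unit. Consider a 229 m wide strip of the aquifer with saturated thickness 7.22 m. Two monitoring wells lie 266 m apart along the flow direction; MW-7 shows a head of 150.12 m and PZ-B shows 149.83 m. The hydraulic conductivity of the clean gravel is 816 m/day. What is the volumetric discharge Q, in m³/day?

1470

Cross-sectional area A = 229 × 7.22 = 1653 m².
Hydraulic gradient i = (150.12 − 149.83) / 266 = 0.29 / 266 = 0.001090.
Darcy's law: Q = K · A · i = 816.0 × 1653 × 0.001090 = 1471 m³/day.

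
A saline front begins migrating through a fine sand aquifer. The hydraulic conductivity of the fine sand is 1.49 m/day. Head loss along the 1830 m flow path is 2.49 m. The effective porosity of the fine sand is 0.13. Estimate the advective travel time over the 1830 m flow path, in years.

321

Hydraulic gradient i = Δh / L = 2.49 / 1830 = 0.001361.
Darcy flux q = K · i = 1.490 × 0.001361 = 0.002027 m/day.
Seepage velocity v = q / n_e = 0.002027 / 0.13 = 0.01560 m/day.
Travel time t = L / v = 1830 / 0.01560 = 1.173e+05 days = 321.3 years.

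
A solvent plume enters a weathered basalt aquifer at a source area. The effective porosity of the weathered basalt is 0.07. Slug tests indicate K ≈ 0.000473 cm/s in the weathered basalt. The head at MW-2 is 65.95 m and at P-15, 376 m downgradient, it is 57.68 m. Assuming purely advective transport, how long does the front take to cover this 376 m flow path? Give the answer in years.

Convert K: 0.000473 cm/s × 864 = 0.4087 m/day.
Hydraulic gradient i = (65.95 − 57.68) / 376 = 8.27 / 376 = 0.02199.
Darcy flux q = K · i = 0.4087 × 0.02199 = 0.008989 m/day.
Seepage velocity v = q / n_e = 0.008989 / 0.07 = 0.1284 m/day.
Travel time t = L / v = 376 / 0.1284 = 2928 days = 8.017 years.

8.02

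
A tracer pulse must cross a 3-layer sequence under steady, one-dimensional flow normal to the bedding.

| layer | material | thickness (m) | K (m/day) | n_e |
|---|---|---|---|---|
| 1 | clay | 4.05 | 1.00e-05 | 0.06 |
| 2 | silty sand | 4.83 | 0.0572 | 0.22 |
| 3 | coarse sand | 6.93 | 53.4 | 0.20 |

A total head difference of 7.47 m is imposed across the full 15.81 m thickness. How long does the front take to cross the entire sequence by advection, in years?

With flow normal to the layers, continuity requires the same specific discharge q through every layer.
Σ(b_i/K_i) = 4.05/1.00e-05 + 4.83/0.0572 + 6.93/53.4 = 4.051e+05 d.
q = Δh / Σ(b_i/K_i) = 7.47 / 4.051e+05 = 1.844e-05 m/day.
In each layer the seepage velocity is v_i = q/n_i, so the layer transit time is t_i = b_i·n_i / q:
  layer 1 (clay): t_1 = 4.05 × 0.06 / 1.844e-05 = 13177 d
  layer 2 (silty sand): t_2 = 4.83 × 0.22 / 1.844e-05 = 57623 d
  layer 3 (coarse sand): t_3 = 6.93 × 0.20 / 1.844e-05 = 75160 d
Total t = Σ t_i = 1.460e+05 days = 399.6 years.

400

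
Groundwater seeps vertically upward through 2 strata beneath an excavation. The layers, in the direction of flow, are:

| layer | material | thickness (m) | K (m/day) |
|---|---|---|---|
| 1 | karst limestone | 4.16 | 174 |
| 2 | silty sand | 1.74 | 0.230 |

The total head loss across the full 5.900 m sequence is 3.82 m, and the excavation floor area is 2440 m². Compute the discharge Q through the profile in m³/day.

Flow is perpendicular to layering, so the layers act in series and the equivalent K is the thickness-weighted harmonic mean.
Total thickness L = 4.16 + 1.74 = 5.900 m.
Σ(b_i/K_i) = 4.16/174 + 1.74/0.230 = 7.589 d.
K_eq = L / Σ(b_i/K_i) = 5.900 / 7.589 = 0.7774 m/day.
Q = K_eq · A · (Δh/L) = 0.7774 × 2440 × (3.82/5.900) = 1228 m³/day.

1230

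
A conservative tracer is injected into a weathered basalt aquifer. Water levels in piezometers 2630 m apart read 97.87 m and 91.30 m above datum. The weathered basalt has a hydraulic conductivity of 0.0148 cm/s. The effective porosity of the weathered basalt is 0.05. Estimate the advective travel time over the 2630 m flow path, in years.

11.3

Convert K: 0.0148 cm/s × 864 = 12.79 m/day.
Hydraulic gradient i = (97.87 − 91.30) / 2630 = 6.57 / 2630 = 0.002498.
Darcy flux q = K · i = 12.79 × 0.002498 = 0.03194 m/day.
Seepage velocity v = q / n_e = 0.03194 / 0.05 = 0.6389 m/day.
Travel time t = L / v = 2630 / 0.6389 = 4117 days = 11.27 years.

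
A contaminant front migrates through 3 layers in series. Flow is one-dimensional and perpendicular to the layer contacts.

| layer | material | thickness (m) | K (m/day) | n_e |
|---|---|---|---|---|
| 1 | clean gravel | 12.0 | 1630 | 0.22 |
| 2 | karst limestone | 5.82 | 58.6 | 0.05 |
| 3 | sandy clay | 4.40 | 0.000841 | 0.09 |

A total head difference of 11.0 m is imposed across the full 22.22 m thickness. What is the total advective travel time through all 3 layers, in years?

4.33

With flow normal to the layers, continuity requires the same specific discharge q through every layer.
Σ(b_i/K_i) = 12.0/1630 + 5.82/58.6 + 4.40/0.000841 = 5232 d.
q = Δh / Σ(b_i/K_i) = 11.0 / 5232 = 0.002102 m/day.
In each layer the seepage velocity is v_i = q/n_i, so the layer transit time is t_i = b_i·n_i / q:
  layer 1 (clean gravel): t_1 = 12.0 × 0.22 / 0.002102 = 1256 d
  layer 2 (karst limestone): t_2 = 5.82 × 0.05 / 0.002102 = 138.4 d
  layer 3 (sandy clay): t_3 = 4.40 × 0.09 / 0.002102 = 188.4 d
Total t = Σ t_i = 1582 days = 4.332 years.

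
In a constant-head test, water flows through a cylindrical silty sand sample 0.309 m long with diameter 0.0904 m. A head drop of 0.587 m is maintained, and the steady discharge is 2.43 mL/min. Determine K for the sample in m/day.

0.287

Cross-sectional area A = π·(d/2)² = π × (0.0904/2)² = 0.006418 m².
Convert discharge: 2.43 mL/min = 4.050e-08 m³/s.
Darcy's law rearranged: K = Q·L / (A·Δh) = 4.050e-08 × 0.309 / (0.006418 × 0.587) = 3.322e-06 m/s = 0.2870 m/day.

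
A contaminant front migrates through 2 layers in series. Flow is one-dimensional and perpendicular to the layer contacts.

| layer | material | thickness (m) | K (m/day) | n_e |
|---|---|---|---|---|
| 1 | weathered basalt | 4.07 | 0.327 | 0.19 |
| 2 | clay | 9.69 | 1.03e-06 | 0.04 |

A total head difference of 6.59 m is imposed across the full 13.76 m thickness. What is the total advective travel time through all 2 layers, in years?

With flow normal to the layers, continuity requires the same specific discharge q through every layer.
Σ(b_i/K_i) = 4.07/0.327 + 9.69/1.03e-06 = 9.408e+06 d.
q = Δh / Σ(b_i/K_i) = 6.59 / 9.408e+06 = 7.005e-07 m/day.
In each layer the seepage velocity is v_i = q/n_i, so the layer transit time is t_i = b_i·n_i / q:
  layer 1 (weathered basalt): t_1 = 4.07 × 0.19 / 7.005e-07 = 1.104e+06 d
  layer 2 (clay): t_2 = 9.69 × 0.04 / 7.005e-07 = 5.533e+05 d
Total t = Σ t_i = 1.657e+06 days = 4537 years.

4540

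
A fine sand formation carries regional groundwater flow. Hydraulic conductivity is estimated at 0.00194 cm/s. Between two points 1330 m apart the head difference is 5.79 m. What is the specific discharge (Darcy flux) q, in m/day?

0.00730

Convert K: 0.00194 cm/s × 864 = 1.676 m/day.
Hydraulic gradient i = Δh / L = 5.79 / 1330 = 0.004353.
Specific discharge q = K · i = 1.676 × 0.004353 = 0.007297 m/day.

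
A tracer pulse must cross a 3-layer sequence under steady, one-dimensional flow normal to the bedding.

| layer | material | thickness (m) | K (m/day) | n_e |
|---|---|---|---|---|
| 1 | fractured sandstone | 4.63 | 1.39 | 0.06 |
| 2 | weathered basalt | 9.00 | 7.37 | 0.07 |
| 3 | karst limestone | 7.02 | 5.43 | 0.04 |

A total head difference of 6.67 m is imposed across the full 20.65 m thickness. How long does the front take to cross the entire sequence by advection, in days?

With flow normal to the layers, continuity requires the same specific discharge q through every layer.
Σ(b_i/K_i) = 4.63/1.39 + 9.00/7.37 + 7.02/5.43 = 5.845 d.
q = Δh / Σ(b_i/K_i) = 6.67 / 5.845 = 1.141 m/day.
In each layer the seepage velocity is v_i = q/n_i, so the layer transit time is t_i = b_i·n_i / q:
  layer 1 (fractured sandstone): t_1 = 4.63 × 0.06 / 1.141 = 0.2434 d
  layer 2 (weathered basalt): t_2 = 9.00 × 0.07 / 1.141 = 0.5521 d
  layer 3 (karst limestone): t_3 = 7.02 × 0.04 / 1.141 = 0.2461 d
Total t = Σ t_i = 1.042 days.

1.04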